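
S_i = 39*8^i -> [39, 312, 2496, 19968, 159744]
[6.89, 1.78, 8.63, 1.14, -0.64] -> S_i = Random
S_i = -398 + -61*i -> [-398, -459, -520, -581, -642]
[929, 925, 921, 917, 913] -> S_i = 929 + -4*i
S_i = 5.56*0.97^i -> [5.56, 5.39, 5.23, 5.07, 4.92]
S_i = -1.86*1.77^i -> [-1.86, -3.29, -5.83, -10.31, -18.26]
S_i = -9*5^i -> [-9, -45, -225, -1125, -5625]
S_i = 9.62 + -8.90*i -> [9.62, 0.72, -8.18, -17.08, -25.98]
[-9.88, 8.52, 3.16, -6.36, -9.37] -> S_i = Random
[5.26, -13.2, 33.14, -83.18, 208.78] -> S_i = 5.26*(-2.51)^i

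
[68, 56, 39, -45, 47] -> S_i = Random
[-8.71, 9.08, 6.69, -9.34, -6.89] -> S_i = Random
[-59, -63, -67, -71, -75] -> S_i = -59 + -4*i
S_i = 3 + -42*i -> [3, -39, -81, -123, -165]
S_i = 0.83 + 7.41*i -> [0.83, 8.24, 15.65, 23.06, 30.47]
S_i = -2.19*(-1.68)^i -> [-2.19, 3.68, -6.18, 10.38, -17.45]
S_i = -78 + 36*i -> [-78, -42, -6, 30, 66]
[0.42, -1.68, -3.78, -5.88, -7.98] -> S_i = 0.42 + -2.10*i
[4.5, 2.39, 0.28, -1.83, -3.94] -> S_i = 4.50 + -2.11*i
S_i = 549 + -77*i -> [549, 472, 395, 318, 241]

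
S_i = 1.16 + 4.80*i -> [1.16, 5.96, 10.76, 15.56, 20.36]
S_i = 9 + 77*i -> [9, 86, 163, 240, 317]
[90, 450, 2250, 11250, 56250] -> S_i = 90*5^i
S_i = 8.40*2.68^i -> [8.4, 22.51, 60.33, 161.69, 433.33]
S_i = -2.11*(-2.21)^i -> [-2.11, 4.66, -10.31, 22.78, -50.33]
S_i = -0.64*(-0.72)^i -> [-0.64, 0.46, -0.33, 0.24, -0.17]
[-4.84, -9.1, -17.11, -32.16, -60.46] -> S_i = -4.84*1.88^i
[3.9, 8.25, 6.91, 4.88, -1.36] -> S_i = Random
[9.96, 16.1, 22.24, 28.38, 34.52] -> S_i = 9.96 + 6.14*i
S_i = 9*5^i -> [9, 45, 225, 1125, 5625]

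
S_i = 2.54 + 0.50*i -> [2.54, 3.04, 3.54, 4.04, 4.54]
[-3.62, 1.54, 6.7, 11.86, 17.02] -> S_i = -3.62 + 5.16*i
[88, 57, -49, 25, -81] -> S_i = Random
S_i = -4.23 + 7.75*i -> [-4.23, 3.52, 11.27, 19.02, 26.77]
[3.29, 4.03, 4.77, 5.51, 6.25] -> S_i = 3.29 + 0.74*i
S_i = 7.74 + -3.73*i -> [7.74, 4.01, 0.28, -3.45, -7.18]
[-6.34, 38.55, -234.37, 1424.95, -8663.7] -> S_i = -6.34*(-6.08)^i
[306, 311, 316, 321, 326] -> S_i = 306 + 5*i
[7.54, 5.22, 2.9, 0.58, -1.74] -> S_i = 7.54 + -2.32*i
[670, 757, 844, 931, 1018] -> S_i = 670 + 87*i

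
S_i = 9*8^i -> [9, 72, 576, 4608, 36864]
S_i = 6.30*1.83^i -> [6.3, 11.53, 21.1, 38.61, 70.66]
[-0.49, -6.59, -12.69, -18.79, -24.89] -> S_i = -0.49 + -6.10*i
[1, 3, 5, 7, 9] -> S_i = 1 + 2*i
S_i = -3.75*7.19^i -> [-3.75, -26.96, -193.86, -1393.86, -10021.83]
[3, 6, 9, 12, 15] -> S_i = 3 + 3*i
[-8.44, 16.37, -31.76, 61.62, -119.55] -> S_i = -8.44*(-1.94)^i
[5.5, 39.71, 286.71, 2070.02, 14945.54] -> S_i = 5.50*7.22^i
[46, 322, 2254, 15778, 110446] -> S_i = 46*7^i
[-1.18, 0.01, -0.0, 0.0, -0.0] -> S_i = -1.18*(-0.01)^i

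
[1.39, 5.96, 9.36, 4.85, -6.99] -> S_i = Random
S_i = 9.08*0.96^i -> [9.08, 8.72, 8.37, 8.03, 7.71]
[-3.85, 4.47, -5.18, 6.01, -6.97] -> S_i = -3.85*(-1.16)^i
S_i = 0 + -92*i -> [0, -92, -184, -276, -368]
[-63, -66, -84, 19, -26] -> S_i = Random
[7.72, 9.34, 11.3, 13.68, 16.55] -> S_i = 7.72*1.21^i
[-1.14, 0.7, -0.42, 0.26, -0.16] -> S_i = -1.14*(-0.61)^i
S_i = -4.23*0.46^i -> [-4.23, -1.95, -0.9, -0.41, -0.19]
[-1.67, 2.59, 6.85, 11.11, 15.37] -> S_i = -1.67 + 4.26*i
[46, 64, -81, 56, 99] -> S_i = Random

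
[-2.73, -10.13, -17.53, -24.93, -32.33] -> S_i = -2.73 + -7.40*i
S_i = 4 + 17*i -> [4, 21, 38, 55, 72]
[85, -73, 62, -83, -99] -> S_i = Random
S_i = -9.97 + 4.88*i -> [-9.97, -5.09, -0.21, 4.67, 9.55]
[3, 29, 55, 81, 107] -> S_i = 3 + 26*i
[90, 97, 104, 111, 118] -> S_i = 90 + 7*i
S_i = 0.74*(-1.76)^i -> [0.74, -1.3, 2.29, -4.03, 7.1]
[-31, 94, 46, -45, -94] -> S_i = Random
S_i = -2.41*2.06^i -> [-2.41, -4.96, -10.23, -21.07, -43.4]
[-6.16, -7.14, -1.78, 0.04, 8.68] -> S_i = Random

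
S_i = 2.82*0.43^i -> [2.82, 1.21, 0.52, 0.22, 0.1]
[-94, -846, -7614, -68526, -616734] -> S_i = -94*9^i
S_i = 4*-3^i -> [4, -12, 36, -108, 324]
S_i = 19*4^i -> [19, 76, 304, 1216, 4864]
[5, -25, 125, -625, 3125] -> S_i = 5*-5^i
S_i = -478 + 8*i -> [-478, -470, -462, -454, -446]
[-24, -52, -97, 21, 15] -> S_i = Random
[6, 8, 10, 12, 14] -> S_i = 6 + 2*i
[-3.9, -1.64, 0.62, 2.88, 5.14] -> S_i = -3.90 + 2.26*i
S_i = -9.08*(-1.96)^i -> [-9.08, 17.8, -34.88, 68.37, -134.0]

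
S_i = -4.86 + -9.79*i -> [-4.86, -14.65, -24.44, -34.23, -44.02]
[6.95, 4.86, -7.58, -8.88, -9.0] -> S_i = Random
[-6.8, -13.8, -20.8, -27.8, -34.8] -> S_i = -6.80 + -7.00*i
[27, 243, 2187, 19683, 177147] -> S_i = 27*9^i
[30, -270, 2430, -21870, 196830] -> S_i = 30*-9^i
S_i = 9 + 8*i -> [9, 17, 25, 33, 41]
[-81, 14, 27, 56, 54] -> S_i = Random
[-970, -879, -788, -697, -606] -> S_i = -970 + 91*i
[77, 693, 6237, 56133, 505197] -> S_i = 77*9^i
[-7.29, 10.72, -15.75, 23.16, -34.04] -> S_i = -7.29*(-1.47)^i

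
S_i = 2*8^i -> [2, 16, 128, 1024, 8192]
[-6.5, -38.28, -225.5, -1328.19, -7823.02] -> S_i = -6.50*5.89^i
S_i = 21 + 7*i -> [21, 28, 35, 42, 49]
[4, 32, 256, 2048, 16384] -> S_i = 4*8^i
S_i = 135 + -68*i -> [135, 67, -1, -69, -137]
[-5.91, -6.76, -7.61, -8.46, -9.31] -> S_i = -5.91 + -0.85*i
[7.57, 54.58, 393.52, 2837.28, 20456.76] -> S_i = 7.57*7.21^i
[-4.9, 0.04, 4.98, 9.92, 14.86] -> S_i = -4.90 + 4.94*i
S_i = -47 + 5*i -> [-47, -42, -37, -32, -27]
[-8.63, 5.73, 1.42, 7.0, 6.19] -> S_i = Random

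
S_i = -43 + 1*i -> [-43, -42, -41, -40, -39]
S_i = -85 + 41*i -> [-85, -44, -3, 38, 79]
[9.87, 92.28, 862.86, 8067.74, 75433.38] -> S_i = 9.87*9.35^i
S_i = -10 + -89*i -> [-10, -99, -188, -277, -366]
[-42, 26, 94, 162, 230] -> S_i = -42 + 68*i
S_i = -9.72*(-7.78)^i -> [-9.72, 75.62, -588.34, 4577.25, -35611.04]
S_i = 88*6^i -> [88, 528, 3168, 19008, 114048]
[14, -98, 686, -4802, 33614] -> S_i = 14*-7^i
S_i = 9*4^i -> [9, 36, 144, 576, 2304]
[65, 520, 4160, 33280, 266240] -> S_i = 65*8^i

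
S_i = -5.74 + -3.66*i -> [-5.74, -9.4, -13.06, -16.72, -20.38]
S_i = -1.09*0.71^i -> [-1.09, -0.77, -0.55, -0.39, -0.28]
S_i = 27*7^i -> [27, 189, 1323, 9261, 64827]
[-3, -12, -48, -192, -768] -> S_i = -3*4^i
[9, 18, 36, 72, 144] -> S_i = 9*2^i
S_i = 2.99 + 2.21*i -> [2.99, 5.2, 7.41, 9.62, 11.83]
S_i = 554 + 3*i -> [554, 557, 560, 563, 566]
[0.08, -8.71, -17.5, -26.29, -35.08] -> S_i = 0.08 + -8.79*i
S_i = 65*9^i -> [65, 585, 5265, 47385, 426465]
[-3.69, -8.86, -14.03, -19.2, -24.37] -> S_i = -3.69 + -5.17*i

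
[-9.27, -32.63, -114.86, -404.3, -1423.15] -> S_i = -9.27*3.52^i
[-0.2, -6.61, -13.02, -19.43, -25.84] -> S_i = -0.20 + -6.41*i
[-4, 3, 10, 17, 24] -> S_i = -4 + 7*i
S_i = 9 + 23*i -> [9, 32, 55, 78, 101]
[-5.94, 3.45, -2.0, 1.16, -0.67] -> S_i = -5.94*(-0.58)^i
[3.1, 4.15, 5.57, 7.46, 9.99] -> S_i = 3.10*1.34^i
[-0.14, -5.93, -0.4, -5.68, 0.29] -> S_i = Random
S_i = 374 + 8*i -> [374, 382, 390, 398, 406]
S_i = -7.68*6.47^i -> [-7.68, -49.69, -321.49, -2080.05, -13457.93]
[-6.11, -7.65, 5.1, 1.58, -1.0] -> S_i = Random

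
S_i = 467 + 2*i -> [467, 469, 471, 473, 475]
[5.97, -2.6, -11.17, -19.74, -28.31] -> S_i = 5.97 + -8.57*i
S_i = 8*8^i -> [8, 64, 512, 4096, 32768]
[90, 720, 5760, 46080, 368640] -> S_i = 90*8^i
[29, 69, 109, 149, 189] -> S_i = 29 + 40*i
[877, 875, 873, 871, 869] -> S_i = 877 + -2*i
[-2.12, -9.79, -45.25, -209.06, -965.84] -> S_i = -2.12*4.62^i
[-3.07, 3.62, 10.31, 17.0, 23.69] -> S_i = -3.07 + 6.69*i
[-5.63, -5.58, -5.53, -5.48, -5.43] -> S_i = -5.63 + 0.05*i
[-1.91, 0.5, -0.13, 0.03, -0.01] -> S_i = -1.91*(-0.26)^i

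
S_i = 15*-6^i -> [15, -90, 540, -3240, 19440]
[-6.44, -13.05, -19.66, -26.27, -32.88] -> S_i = -6.44 + -6.61*i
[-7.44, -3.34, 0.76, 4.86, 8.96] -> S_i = -7.44 + 4.10*i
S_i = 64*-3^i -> [64, -192, 576, -1728, 5184]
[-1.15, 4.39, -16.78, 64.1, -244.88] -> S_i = -1.15*(-3.82)^i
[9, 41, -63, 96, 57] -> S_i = Random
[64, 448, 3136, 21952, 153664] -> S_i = 64*7^i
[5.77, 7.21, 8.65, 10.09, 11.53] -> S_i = 5.77 + 1.44*i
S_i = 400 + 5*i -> [400, 405, 410, 415, 420]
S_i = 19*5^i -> [19, 95, 475, 2375, 11875]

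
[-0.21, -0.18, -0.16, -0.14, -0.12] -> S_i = -0.21*0.87^i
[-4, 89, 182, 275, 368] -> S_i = -4 + 93*i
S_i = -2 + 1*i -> [-2, -1, 0, 1, 2]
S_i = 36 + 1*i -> [36, 37, 38, 39, 40]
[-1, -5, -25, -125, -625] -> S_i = -1*5^i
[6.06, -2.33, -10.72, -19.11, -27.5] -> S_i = 6.06 + -8.39*i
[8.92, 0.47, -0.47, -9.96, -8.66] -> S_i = Random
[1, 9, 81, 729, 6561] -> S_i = 1*9^i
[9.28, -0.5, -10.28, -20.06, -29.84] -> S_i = 9.28 + -9.78*i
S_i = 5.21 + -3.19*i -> [5.21, 2.02, -1.17, -4.36, -7.55]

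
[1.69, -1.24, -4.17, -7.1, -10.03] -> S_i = 1.69 + -2.93*i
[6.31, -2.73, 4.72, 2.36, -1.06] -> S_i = Random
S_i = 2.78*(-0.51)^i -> [2.78, -1.42, 0.72, -0.37, 0.19]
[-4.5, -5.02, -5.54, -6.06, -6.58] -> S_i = -4.50 + -0.52*i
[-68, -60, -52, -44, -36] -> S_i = -68 + 8*i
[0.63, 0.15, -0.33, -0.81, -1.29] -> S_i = 0.63 + -0.48*i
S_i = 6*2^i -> [6, 12, 24, 48, 96]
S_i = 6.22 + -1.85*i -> [6.22, 4.37, 2.52, 0.67, -1.18]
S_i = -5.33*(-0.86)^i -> [-5.33, 4.58, -3.94, 3.39, -2.92]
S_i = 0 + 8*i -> [0, 8, 16, 24, 32]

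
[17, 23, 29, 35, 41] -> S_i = 17 + 6*i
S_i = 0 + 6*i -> [0, 6, 12, 18, 24]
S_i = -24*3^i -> [-24, -72, -216, -648, -1944]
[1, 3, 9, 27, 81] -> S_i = 1*3^i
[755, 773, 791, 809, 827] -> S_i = 755 + 18*i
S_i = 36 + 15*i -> [36, 51, 66, 81, 96]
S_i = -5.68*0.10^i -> [-5.68, -0.57, -0.06, -0.01, -0.0]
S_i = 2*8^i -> [2, 16, 128, 1024, 8192]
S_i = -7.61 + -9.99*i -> [-7.61, -17.6, -27.59, -37.58, -47.57]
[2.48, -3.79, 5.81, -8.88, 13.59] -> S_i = 2.48*(-1.53)^i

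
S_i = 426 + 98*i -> [426, 524, 622, 720, 818]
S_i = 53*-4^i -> [53, -212, 848, -3392, 13568]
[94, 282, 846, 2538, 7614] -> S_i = 94*3^i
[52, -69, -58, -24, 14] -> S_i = Random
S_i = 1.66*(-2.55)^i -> [1.66, -4.23, 10.79, -27.53, 70.19]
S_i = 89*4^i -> [89, 356, 1424, 5696, 22784]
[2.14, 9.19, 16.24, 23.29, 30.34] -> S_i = 2.14 + 7.05*i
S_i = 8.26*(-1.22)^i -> [8.26, -10.08, 12.29, -15.0, 18.3]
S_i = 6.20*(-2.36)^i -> [6.2, -14.63, 34.53, -81.49, 192.33]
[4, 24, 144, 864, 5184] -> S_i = 4*6^i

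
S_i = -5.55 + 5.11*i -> [-5.55, -0.44, 4.67, 9.78, 14.89]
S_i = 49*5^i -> [49, 245, 1225, 6125, 30625]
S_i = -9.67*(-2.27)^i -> [-9.67, 21.95, -49.83, 113.11, -256.76]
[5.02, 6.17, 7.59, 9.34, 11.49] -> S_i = 5.02*1.23^i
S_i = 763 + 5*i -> [763, 768, 773, 778, 783]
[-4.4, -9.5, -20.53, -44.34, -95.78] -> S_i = -4.40*2.16^i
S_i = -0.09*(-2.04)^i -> [-0.09, 0.18, -0.37, 0.76, -1.56]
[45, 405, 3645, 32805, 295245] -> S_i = 45*9^i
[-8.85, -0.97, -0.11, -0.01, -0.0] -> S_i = -8.85*0.11^i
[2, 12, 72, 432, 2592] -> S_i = 2*6^i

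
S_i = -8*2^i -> [-8, -16, -32, -64, -128]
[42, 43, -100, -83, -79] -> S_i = Random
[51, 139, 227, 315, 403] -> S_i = 51 + 88*i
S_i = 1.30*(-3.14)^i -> [1.3, -4.08, 12.82, -40.25, 126.38]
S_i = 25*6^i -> [25, 150, 900, 5400, 32400]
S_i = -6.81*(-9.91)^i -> [-6.81, 67.49, -668.8, 6627.78, -65681.3]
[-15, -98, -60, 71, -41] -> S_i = Random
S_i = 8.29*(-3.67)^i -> [8.29, -30.42, 111.66, -409.78, 1503.9]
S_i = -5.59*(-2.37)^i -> [-5.59, 13.25, -31.4, 74.41, -176.36]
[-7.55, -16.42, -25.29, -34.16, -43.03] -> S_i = -7.55 + -8.87*i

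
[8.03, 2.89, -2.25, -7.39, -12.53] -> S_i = 8.03 + -5.14*i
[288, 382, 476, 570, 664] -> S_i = 288 + 94*i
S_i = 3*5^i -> [3, 15, 75, 375, 1875]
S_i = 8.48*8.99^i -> [8.48, 76.24, 685.35, 6161.34, 55390.42]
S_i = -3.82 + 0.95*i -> [-3.82, -2.87, -1.92, -0.97, -0.02]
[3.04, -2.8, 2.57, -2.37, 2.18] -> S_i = 3.04*(-0.92)^i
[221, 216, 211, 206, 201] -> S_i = 221 + -5*i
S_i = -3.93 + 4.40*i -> [-3.93, 0.47, 4.87, 9.27, 13.67]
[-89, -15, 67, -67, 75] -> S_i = Random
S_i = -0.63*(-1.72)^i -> [-0.63, 1.08, -1.86, 3.21, -5.51]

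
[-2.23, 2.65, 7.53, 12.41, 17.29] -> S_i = -2.23 + 4.88*i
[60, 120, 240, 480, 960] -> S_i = 60*2^i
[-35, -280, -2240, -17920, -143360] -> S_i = -35*8^i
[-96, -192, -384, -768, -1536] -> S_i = -96*2^i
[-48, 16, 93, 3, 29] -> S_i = Random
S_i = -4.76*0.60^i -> [-4.76, -2.86, -1.71, -1.03, -0.62]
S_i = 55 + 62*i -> [55, 117, 179, 241, 303]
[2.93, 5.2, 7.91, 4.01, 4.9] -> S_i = Random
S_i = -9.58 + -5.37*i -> [-9.58, -14.95, -20.32, -25.69, -31.06]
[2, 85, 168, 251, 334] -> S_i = 2 + 83*i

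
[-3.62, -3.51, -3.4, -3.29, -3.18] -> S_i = -3.62 + 0.11*i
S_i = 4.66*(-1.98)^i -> [4.66, -9.23, 18.27, -36.17, 71.62]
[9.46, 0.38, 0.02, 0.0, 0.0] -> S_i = 9.46*0.04^i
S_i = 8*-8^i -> [8, -64, 512, -4096, 32768]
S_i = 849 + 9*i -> [849, 858, 867, 876, 885]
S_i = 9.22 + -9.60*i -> [9.22, -0.38, -9.98, -19.58, -29.18]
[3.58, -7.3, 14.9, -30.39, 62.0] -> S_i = 3.58*(-2.04)^i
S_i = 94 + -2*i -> [94, 92, 90, 88, 86]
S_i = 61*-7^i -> [61, -427, 2989, -20923, 146461]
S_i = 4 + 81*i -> [4, 85, 166, 247, 328]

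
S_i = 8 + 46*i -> [8, 54, 100, 146, 192]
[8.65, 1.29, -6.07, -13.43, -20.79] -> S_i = 8.65 + -7.36*i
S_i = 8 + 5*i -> [8, 13, 18, 23, 28]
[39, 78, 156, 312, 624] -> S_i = 39*2^i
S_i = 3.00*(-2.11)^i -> [3.0, -6.33, 13.36, -28.18, 59.46]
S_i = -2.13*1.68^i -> [-2.13, -3.58, -6.01, -10.1, -16.97]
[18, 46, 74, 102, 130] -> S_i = 18 + 28*i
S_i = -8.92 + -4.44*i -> [-8.92, -13.36, -17.8, -22.24, -26.68]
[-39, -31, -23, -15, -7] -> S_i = -39 + 8*i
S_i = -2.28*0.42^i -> [-2.28, -0.96, -0.4, -0.17, -0.07]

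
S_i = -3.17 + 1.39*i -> [-3.17, -1.78, -0.39, 1.0, 2.39]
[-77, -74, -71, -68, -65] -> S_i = -77 + 3*i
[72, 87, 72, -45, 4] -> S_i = Random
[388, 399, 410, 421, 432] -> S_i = 388 + 11*i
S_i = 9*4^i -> [9, 36, 144, 576, 2304]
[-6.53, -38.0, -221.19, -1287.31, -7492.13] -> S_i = -6.53*5.82^i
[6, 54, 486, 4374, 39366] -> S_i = 6*9^i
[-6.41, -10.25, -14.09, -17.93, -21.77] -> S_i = -6.41 + -3.84*i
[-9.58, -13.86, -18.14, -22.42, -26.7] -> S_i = -9.58 + -4.28*i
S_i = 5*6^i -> [5, 30, 180, 1080, 6480]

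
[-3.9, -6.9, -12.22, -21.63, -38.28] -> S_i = -3.90*1.77^i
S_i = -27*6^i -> [-27, -162, -972, -5832, -34992]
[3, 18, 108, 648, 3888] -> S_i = 3*6^i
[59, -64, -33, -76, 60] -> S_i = Random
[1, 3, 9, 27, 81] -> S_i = 1*3^i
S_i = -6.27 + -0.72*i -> [-6.27, -6.99, -7.71, -8.43, -9.15]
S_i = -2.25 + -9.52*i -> [-2.25, -11.77, -21.29, -30.81, -40.33]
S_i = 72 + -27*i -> [72, 45, 18, -9, -36]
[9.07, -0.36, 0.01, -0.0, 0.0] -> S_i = 9.07*(-0.04)^i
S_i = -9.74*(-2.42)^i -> [-9.74, 23.57, -57.04, 138.04, -334.06]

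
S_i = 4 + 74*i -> [4, 78, 152, 226, 300]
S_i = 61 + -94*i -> [61, -33, -127, -221, -315]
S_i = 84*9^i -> [84, 756, 6804, 61236, 551124]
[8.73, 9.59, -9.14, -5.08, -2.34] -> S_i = Random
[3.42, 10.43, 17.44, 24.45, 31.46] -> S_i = 3.42 + 7.01*i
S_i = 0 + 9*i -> [0, 9, 18, 27, 36]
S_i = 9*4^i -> [9, 36, 144, 576, 2304]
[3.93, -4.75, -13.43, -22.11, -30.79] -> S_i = 3.93 + -8.68*i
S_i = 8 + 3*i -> [8, 11, 14, 17, 20]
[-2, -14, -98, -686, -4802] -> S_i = -2*7^i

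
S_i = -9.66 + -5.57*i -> [-9.66, -15.23, -20.8, -26.37, -31.94]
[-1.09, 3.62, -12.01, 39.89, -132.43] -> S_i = -1.09*(-3.32)^i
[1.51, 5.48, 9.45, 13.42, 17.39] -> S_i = 1.51 + 3.97*i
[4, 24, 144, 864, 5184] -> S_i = 4*6^i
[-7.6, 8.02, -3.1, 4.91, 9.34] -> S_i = Random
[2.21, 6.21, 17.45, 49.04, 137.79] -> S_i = 2.21*2.81^i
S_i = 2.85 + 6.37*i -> [2.85, 9.22, 15.59, 21.96, 28.33]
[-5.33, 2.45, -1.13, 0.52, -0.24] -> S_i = -5.33*(-0.46)^i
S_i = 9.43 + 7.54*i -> [9.43, 16.97, 24.51, 32.05, 39.59]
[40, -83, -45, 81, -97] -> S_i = Random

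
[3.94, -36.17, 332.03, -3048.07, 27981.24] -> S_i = 3.94*(-9.18)^i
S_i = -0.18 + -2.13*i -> [-0.18, -2.31, -4.44, -6.57, -8.7]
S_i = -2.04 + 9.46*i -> [-2.04, 7.42, 16.88, 26.34, 35.8]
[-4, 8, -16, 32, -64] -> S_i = -4*-2^i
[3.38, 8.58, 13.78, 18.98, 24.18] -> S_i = 3.38 + 5.20*i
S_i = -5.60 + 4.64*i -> [-5.6, -0.96, 3.68, 8.32, 12.96]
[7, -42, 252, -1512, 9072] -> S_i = 7*-6^i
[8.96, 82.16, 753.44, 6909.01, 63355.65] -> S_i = 8.96*9.17^i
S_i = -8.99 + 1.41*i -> [-8.99, -7.58, -6.17, -4.76, -3.35]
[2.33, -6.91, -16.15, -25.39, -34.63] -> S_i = 2.33 + -9.24*i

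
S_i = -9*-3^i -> [-9, 27, -81, 243, -729]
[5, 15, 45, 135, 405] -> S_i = 5*3^i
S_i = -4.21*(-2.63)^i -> [-4.21, 11.07, -29.12, 76.59, -201.42]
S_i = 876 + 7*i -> [876, 883, 890, 897, 904]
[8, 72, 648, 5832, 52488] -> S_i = 8*9^i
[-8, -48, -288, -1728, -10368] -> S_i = -8*6^i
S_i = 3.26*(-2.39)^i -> [3.26, -7.79, 18.62, -44.51, 106.37]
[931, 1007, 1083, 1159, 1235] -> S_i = 931 + 76*i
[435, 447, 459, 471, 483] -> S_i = 435 + 12*i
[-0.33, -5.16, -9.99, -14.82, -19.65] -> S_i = -0.33 + -4.83*i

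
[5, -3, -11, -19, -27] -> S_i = 5 + -8*i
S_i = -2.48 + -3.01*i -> [-2.48, -5.49, -8.5, -11.51, -14.52]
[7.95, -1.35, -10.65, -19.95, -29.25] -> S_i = 7.95 + -9.30*i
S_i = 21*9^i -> [21, 189, 1701, 15309, 137781]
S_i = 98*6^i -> [98, 588, 3528, 21168, 127008]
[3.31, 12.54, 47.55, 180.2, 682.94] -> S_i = 3.31*3.79^i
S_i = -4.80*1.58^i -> [-4.8, -7.58, -11.98, -18.93, -29.91]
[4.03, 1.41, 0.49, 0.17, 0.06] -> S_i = 4.03*0.35^i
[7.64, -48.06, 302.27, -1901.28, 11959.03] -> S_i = 7.64*(-6.29)^i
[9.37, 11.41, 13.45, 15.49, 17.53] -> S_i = 9.37 + 2.04*i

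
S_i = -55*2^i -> [-55, -110, -220, -440, -880]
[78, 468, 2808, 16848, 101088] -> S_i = 78*6^i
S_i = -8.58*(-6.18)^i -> [-8.58, 53.02, -327.69, 2025.13, -12515.3]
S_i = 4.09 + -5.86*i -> [4.09, -1.77, -7.63, -13.49, -19.35]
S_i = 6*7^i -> [6, 42, 294, 2058, 14406]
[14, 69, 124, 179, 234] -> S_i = 14 + 55*i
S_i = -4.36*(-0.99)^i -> [-4.36, 4.32, -4.27, 4.23, -4.19]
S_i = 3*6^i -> [3, 18, 108, 648, 3888]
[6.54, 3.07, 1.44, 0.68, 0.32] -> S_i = 6.54*0.47^i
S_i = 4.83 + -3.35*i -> [4.83, 1.48, -1.87, -5.22, -8.57]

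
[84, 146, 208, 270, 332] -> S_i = 84 + 62*i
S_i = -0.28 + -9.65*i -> [-0.28, -9.93, -19.58, -29.23, -38.88]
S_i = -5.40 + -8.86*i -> [-5.4, -14.26, -23.12, -31.98, -40.84]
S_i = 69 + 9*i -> [69, 78, 87, 96, 105]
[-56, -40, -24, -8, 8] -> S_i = -56 + 16*i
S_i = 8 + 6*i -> [8, 14, 20, 26, 32]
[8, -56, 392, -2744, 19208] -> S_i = 8*-7^i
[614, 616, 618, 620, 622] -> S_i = 614 + 2*i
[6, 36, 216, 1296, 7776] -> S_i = 6*6^i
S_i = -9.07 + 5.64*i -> [-9.07, -3.43, 2.21, 7.85, 13.49]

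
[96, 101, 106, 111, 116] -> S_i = 96 + 5*i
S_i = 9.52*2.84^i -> [9.52, 27.04, 76.78, 218.07, 619.31]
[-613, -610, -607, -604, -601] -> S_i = -613 + 3*i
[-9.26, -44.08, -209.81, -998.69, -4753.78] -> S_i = -9.26*4.76^i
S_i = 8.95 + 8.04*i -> [8.95, 16.99, 25.03, 33.07, 41.11]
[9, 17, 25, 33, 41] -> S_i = 9 + 8*i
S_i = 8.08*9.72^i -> [8.08, 78.54, 763.39, 7420.11, 72123.44]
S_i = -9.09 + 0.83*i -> [-9.09, -8.26, -7.43, -6.6, -5.77]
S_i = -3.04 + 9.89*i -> [-3.04, 6.85, 16.74, 26.63, 36.52]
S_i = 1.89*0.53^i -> [1.89, 1.0, 0.53, 0.28, 0.15]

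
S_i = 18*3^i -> [18, 54, 162, 486, 1458]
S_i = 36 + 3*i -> [36, 39, 42, 45, 48]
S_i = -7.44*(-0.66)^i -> [-7.44, 4.91, -3.24, 2.14, -1.41]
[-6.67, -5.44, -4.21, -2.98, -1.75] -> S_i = -6.67 + 1.23*i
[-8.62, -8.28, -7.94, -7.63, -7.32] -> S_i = -8.62*0.96^i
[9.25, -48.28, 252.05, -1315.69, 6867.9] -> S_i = 9.25*(-5.22)^i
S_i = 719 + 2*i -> [719, 721, 723, 725, 727]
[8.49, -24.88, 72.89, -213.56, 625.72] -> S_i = 8.49*(-2.93)^i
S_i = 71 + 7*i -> [71, 78, 85, 92, 99]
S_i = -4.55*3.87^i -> [-4.55, -17.61, -68.14, -263.72, -1020.6]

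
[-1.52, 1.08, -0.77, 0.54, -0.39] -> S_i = -1.52*(-0.71)^i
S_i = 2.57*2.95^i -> [2.57, 7.58, 22.37, 65.98, 194.64]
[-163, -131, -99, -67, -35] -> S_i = -163 + 32*i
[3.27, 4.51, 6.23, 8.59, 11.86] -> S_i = 3.27*1.38^i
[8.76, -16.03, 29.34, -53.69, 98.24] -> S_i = 8.76*(-1.83)^i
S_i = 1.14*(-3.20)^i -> [1.14, -3.65, 11.67, -37.36, 119.54]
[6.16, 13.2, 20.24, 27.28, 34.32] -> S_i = 6.16 + 7.04*i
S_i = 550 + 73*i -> [550, 623, 696, 769, 842]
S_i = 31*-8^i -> [31, -248, 1984, -15872, 126976]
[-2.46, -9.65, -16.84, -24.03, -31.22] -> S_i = -2.46 + -7.19*i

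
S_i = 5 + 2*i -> [5, 7, 9, 11, 13]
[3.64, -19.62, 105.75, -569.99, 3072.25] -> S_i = 3.64*(-5.39)^i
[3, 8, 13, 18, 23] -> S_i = 3 + 5*i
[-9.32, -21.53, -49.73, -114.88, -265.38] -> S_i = -9.32*2.31^i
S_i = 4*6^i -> [4, 24, 144, 864, 5184]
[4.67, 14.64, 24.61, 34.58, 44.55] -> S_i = 4.67 + 9.97*i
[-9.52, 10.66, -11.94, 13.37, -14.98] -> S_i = -9.52*(-1.12)^i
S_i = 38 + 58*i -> [38, 96, 154, 212, 270]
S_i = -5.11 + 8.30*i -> [-5.11, 3.19, 11.49, 19.79, 28.09]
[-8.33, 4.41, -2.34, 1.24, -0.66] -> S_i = -8.33*(-0.53)^i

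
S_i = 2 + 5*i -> [2, 7, 12, 17, 22]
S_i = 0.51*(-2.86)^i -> [0.51, -1.46, 4.17, -11.93, 34.12]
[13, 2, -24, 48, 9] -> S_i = Random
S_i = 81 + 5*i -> [81, 86, 91, 96, 101]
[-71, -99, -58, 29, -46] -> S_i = Random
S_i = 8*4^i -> [8, 32, 128, 512, 2048]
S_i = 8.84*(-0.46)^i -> [8.84, -4.07, 1.87, -0.86, 0.4]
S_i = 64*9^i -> [64, 576, 5184, 46656, 419904]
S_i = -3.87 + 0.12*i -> [-3.87, -3.75, -3.63, -3.51, -3.39]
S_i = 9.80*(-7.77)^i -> [9.8, -76.15, 591.65, -4597.15, 35719.89]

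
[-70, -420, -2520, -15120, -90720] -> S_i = -70*6^i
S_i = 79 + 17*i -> [79, 96, 113, 130, 147]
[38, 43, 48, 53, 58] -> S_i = 38 + 5*i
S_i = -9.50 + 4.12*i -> [-9.5, -5.38, -1.26, 2.86, 6.98]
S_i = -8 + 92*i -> [-8, 84, 176, 268, 360]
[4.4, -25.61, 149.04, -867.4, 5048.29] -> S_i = 4.40*(-5.82)^i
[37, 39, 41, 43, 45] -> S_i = 37 + 2*i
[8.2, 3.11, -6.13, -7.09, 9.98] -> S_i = Random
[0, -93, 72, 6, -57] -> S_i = Random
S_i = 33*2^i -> [33, 66, 132, 264, 528]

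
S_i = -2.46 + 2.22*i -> [-2.46, -0.24, 1.98, 4.2, 6.42]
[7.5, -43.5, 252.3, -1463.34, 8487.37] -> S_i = 7.50*(-5.80)^i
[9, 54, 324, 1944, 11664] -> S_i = 9*6^i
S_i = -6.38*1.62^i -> [-6.38, -10.34, -16.74, -27.12, -43.94]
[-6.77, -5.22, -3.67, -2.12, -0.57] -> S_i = -6.77 + 1.55*i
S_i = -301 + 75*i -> [-301, -226, -151, -76, -1]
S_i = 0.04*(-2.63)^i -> [0.04, -0.11, 0.28, -0.73, 1.91]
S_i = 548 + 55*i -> [548, 603, 658, 713, 768]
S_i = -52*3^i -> [-52, -156, -468, -1404, -4212]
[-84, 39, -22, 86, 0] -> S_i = Random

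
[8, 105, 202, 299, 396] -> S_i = 8 + 97*i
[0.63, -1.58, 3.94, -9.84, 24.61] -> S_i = 0.63*(-2.50)^i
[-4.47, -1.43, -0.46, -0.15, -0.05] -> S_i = -4.47*0.32^i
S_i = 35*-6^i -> [35, -210, 1260, -7560, 45360]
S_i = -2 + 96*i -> [-2, 94, 190, 286, 382]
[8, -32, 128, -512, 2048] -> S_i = 8*-4^i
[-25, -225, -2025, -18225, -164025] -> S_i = -25*9^i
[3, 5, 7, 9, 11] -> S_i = 3 + 2*i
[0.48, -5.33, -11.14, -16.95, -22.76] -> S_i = 0.48 + -5.81*i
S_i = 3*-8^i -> [3, -24, 192, -1536, 12288]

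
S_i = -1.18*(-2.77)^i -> [-1.18, 3.27, -9.05, 25.08, -69.47]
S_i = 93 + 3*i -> [93, 96, 99, 102, 105]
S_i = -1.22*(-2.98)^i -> [-1.22, 3.64, -10.83, 32.29, -96.21]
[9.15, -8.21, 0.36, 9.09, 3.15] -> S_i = Random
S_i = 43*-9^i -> [43, -387, 3483, -31347, 282123]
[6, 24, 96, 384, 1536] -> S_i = 6*4^i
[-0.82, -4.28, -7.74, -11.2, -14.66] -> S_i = -0.82 + -3.46*i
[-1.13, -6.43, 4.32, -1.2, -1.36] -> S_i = Random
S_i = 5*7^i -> [5, 35, 245, 1715, 12005]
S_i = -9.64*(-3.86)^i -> [-9.64, 37.21, -143.63, 554.42, -2140.06]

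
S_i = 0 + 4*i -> [0, 4, 8, 12, 16]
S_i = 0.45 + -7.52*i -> [0.45, -7.07, -14.59, -22.11, -29.63]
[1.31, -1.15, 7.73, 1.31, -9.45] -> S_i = Random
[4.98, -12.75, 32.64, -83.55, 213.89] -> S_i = 4.98*(-2.56)^i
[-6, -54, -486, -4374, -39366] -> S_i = -6*9^i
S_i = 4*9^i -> [4, 36, 324, 2916, 26244]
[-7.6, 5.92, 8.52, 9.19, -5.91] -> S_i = Random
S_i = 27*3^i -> [27, 81, 243, 729, 2187]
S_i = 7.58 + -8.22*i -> [7.58, -0.64, -8.86, -17.08, -25.3]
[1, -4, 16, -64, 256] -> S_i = 1*-4^i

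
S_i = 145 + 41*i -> [145, 186, 227, 268, 309]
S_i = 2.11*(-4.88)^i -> [2.11, -10.3, 50.25, -245.21, 1196.64]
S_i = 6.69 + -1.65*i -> [6.69, 5.04, 3.39, 1.74, 0.09]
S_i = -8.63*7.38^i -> [-8.63, -63.69, -470.03, -3468.8, -25599.78]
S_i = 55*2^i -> [55, 110, 220, 440, 880]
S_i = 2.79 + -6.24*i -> [2.79, -3.45, -9.69, -15.93, -22.17]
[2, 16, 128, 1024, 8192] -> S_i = 2*8^i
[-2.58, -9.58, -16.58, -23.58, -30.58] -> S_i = -2.58 + -7.00*i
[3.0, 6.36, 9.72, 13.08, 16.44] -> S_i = 3.00 + 3.36*i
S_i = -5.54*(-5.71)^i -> [-5.54, 31.63, -180.63, 1031.38, -5889.17]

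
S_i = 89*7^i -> [89, 623, 4361, 30527, 213689]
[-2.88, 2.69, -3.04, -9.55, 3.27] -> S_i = Random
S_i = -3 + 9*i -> [-3, 6, 15, 24, 33]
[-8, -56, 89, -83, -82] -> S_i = Random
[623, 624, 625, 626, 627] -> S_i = 623 + 1*i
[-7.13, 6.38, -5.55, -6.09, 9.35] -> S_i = Random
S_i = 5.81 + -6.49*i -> [5.81, -0.68, -7.17, -13.66, -20.15]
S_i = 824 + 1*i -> [824, 825, 826, 827, 828]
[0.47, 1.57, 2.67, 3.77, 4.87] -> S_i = 0.47 + 1.10*i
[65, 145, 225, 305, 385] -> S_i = 65 + 80*i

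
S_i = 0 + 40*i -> [0, 40, 80, 120, 160]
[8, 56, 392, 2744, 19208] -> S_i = 8*7^i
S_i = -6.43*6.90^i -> [-6.43, -44.37, -306.13, -2112.31, -14574.96]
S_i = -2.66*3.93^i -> [-2.66, -10.45, -41.08, -161.46, -634.53]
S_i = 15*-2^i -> [15, -30, 60, -120, 240]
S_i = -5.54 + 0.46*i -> [-5.54, -5.08, -4.62, -4.16, -3.7]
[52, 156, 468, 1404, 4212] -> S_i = 52*3^i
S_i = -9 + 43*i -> [-9, 34, 77, 120, 163]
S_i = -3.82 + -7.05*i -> [-3.82, -10.87, -17.92, -24.97, -32.02]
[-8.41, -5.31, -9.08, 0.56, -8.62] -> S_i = Random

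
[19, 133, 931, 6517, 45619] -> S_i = 19*7^i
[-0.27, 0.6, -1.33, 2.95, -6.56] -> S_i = -0.27*(-2.22)^i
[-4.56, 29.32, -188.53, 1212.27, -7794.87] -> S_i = -4.56*(-6.43)^i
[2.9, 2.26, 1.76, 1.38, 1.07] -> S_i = 2.90*0.78^i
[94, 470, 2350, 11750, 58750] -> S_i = 94*5^i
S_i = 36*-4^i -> [36, -144, 576, -2304, 9216]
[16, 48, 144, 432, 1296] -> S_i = 16*3^i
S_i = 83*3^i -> [83, 249, 747, 2241, 6723]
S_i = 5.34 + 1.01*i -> [5.34, 6.35, 7.36, 8.37, 9.38]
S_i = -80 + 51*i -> [-80, -29, 22, 73, 124]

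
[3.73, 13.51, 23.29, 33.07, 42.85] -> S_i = 3.73 + 9.78*i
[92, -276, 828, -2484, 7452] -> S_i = 92*-3^i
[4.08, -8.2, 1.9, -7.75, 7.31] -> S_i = Random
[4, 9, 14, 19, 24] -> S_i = 4 + 5*i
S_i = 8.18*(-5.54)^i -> [8.18, -45.32, 251.06, -1390.86, 7705.35]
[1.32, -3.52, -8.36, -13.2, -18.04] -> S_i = 1.32 + -4.84*i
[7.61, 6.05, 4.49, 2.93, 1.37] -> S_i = 7.61 + -1.56*i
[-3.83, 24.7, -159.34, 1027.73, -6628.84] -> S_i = -3.83*(-6.45)^i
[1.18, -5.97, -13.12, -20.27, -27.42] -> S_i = 1.18 + -7.15*i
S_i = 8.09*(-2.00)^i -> [8.09, -16.18, 32.36, -64.72, 129.44]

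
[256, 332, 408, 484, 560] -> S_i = 256 + 76*i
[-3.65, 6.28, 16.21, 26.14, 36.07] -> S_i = -3.65 + 9.93*i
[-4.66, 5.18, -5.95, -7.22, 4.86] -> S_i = Random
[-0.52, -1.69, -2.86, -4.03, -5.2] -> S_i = -0.52 + -1.17*i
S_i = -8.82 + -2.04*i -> [-8.82, -10.86, -12.9, -14.94, -16.98]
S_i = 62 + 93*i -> [62, 155, 248, 341, 434]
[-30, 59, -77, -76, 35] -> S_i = Random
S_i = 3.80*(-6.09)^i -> [3.8, -23.14, 140.93, -858.29, 5227.0]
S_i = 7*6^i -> [7, 42, 252, 1512, 9072]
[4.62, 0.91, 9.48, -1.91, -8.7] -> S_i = Random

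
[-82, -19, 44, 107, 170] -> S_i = -82 + 63*i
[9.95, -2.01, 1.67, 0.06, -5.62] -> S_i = Random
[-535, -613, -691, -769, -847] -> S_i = -535 + -78*i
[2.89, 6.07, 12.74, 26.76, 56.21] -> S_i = 2.89*2.10^i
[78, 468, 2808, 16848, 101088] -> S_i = 78*6^i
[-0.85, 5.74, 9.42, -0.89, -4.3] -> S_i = Random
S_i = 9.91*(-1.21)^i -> [9.91, -11.99, 14.51, -17.56, 21.24]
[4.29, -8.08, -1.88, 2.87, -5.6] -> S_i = Random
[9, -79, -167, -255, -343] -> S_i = 9 + -88*i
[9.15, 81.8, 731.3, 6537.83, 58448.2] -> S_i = 9.15*8.94^i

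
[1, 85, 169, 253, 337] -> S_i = 1 + 84*i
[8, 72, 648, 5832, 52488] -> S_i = 8*9^i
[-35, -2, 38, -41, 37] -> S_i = Random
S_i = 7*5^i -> [7, 35, 175, 875, 4375]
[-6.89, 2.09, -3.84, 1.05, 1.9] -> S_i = Random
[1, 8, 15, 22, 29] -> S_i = 1 + 7*i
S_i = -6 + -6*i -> [-6, -12, -18, -24, -30]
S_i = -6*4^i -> [-6, -24, -96, -384, -1536]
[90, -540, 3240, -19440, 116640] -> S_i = 90*-6^i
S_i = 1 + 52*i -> [1, 53, 105, 157, 209]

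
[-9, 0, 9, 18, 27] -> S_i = -9 + 9*i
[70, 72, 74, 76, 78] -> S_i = 70 + 2*i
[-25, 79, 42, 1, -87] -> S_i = Random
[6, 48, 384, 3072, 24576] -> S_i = 6*8^i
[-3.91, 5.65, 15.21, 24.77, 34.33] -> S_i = -3.91 + 9.56*i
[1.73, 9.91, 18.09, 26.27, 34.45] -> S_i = 1.73 + 8.18*i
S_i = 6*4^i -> [6, 24, 96, 384, 1536]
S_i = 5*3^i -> [5, 15, 45, 135, 405]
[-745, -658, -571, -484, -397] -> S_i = -745 + 87*i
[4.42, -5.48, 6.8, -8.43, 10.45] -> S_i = 4.42*(-1.24)^i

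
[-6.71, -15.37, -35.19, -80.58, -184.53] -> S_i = -6.71*2.29^i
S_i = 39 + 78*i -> [39, 117, 195, 273, 351]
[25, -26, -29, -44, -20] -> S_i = Random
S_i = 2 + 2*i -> [2, 4, 6, 8, 10]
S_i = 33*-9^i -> [33, -297, 2673, -24057, 216513]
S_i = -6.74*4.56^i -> [-6.74, -30.73, -140.15, -639.08, -2914.2]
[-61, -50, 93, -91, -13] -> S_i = Random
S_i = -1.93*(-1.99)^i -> [-1.93, 3.84, -7.64, 15.21, -30.27]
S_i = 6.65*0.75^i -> [6.65, 4.99, 3.74, 2.81, 2.1]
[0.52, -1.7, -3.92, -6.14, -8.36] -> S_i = 0.52 + -2.22*i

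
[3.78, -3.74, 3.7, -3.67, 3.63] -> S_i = 3.78*(-0.99)^i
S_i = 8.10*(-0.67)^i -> [8.1, -5.43, 3.64, -2.44, 1.63]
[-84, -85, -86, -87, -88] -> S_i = -84 + -1*i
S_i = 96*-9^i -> [96, -864, 7776, -69984, 629856]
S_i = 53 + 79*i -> [53, 132, 211, 290, 369]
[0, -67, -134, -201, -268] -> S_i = 0 + -67*i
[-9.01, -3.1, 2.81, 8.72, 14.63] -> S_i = -9.01 + 5.91*i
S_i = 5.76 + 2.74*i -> [5.76, 8.5, 11.24, 13.98, 16.72]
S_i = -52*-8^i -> [-52, 416, -3328, 26624, -212992]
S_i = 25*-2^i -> [25, -50, 100, -200, 400]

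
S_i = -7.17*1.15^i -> [-7.17, -8.25, -9.48, -10.9, -12.54]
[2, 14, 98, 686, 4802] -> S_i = 2*7^i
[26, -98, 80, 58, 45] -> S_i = Random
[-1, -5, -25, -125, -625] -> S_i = -1*5^i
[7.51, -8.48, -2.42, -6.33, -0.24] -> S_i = Random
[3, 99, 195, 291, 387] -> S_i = 3 + 96*i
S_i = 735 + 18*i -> [735, 753, 771, 789, 807]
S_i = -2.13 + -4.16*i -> [-2.13, -6.29, -10.45, -14.61, -18.77]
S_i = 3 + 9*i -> [3, 12, 21, 30, 39]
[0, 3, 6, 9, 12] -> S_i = 0 + 3*i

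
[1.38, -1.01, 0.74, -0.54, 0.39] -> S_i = 1.38*(-0.73)^i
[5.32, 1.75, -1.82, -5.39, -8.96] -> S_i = 5.32 + -3.57*i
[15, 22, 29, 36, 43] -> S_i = 15 + 7*i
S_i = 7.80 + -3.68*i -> [7.8, 4.12, 0.44, -3.24, -6.92]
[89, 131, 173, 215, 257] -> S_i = 89 + 42*i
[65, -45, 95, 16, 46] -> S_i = Random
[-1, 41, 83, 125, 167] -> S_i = -1 + 42*i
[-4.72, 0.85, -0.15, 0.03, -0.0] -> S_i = -4.72*(-0.18)^i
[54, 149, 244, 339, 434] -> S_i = 54 + 95*i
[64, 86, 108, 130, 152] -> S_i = 64 + 22*i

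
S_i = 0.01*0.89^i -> [0.01, 0.01, 0.01, 0.01, 0.01]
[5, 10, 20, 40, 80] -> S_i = 5*2^i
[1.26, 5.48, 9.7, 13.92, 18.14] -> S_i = 1.26 + 4.22*i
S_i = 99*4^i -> [99, 396, 1584, 6336, 25344]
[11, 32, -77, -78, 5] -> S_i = Random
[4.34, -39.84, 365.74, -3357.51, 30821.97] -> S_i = 4.34*(-9.18)^i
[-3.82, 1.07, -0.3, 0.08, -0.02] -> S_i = -3.82*(-0.28)^i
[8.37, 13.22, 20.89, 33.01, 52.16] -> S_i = 8.37*1.58^i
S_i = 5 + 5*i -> [5, 10, 15, 20, 25]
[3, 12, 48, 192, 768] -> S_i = 3*4^i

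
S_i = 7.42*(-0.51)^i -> [7.42, -3.78, 1.93, -0.98, 0.5]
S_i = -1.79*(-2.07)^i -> [-1.79, 3.71, -7.67, 15.88, -32.87]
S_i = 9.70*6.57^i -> [9.7, 63.73, 418.7, 2750.86, 18073.12]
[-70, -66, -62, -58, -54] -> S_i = -70 + 4*i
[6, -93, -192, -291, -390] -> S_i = 6 + -99*i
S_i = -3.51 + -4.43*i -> [-3.51, -7.94, -12.37, -16.8, -21.23]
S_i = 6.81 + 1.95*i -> [6.81, 8.76, 10.71, 12.66, 14.61]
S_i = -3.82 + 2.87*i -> [-3.82, -0.95, 1.92, 4.79, 7.66]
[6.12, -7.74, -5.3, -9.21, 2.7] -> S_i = Random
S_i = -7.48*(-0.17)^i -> [-7.48, 1.27, -0.22, 0.04, -0.01]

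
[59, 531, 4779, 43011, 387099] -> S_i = 59*9^i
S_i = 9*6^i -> [9, 54, 324, 1944, 11664]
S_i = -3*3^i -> [-3, -9, -27, -81, -243]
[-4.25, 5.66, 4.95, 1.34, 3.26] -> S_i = Random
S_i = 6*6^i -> [6, 36, 216, 1296, 7776]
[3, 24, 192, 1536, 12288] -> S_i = 3*8^i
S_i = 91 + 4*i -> [91, 95, 99, 103, 107]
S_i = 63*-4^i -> [63, -252, 1008, -4032, 16128]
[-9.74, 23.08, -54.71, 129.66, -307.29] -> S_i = -9.74*(-2.37)^i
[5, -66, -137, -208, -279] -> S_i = 5 + -71*i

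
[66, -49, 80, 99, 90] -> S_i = Random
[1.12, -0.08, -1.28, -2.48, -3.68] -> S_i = 1.12 + -1.20*i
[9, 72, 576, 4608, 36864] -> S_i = 9*8^i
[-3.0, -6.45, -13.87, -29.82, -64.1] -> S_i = -3.00*2.15^i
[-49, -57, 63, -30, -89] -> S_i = Random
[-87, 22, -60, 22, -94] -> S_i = Random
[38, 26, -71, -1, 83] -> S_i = Random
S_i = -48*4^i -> [-48, -192, -768, -3072, -12288]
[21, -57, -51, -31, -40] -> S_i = Random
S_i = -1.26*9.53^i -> [-1.26, -12.01, -114.43, -1090.56, -10393.03]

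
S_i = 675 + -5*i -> [675, 670, 665, 660, 655]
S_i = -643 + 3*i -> [-643, -640, -637, -634, -631]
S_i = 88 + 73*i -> [88, 161, 234, 307, 380]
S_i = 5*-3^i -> [5, -15, 45, -135, 405]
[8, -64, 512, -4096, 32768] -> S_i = 8*-8^i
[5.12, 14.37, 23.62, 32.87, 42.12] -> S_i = 5.12 + 9.25*i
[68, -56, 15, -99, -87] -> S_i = Random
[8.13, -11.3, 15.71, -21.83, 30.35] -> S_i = 8.13*(-1.39)^i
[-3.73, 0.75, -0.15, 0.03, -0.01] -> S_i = -3.73*(-0.20)^i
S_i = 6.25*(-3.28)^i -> [6.25, -20.5, 67.24, -220.55, 723.39]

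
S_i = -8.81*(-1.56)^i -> [-8.81, 13.74, -21.44, 33.45, -52.18]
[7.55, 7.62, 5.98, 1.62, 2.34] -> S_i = Random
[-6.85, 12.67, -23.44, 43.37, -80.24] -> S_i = -6.85*(-1.85)^i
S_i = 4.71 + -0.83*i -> [4.71, 3.88, 3.05, 2.22, 1.39]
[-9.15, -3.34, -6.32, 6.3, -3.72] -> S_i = Random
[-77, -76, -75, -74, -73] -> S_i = -77 + 1*i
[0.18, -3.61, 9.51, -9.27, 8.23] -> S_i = Random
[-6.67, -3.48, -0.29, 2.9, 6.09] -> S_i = -6.67 + 3.19*i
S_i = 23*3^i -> [23, 69, 207, 621, 1863]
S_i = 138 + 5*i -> [138, 143, 148, 153, 158]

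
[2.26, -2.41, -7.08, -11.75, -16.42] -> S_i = 2.26 + -4.67*i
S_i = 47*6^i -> [47, 282, 1692, 10152, 60912]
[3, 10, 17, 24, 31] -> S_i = 3 + 7*i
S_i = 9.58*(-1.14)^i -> [9.58, -10.92, 12.45, -14.19, 16.18]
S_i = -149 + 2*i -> [-149, -147, -145, -143, -141]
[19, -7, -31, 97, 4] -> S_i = Random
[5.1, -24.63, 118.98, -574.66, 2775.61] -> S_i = 5.10*(-4.83)^i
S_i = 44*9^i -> [44, 396, 3564, 32076, 288684]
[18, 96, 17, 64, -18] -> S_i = Random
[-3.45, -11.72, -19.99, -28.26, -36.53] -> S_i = -3.45 + -8.27*i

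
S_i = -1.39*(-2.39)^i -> [-1.39, 3.32, -7.94, 18.98, -45.35]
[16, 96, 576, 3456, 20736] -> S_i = 16*6^i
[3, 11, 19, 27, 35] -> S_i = 3 + 8*i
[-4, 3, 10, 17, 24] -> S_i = -4 + 7*i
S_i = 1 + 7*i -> [1, 8, 15, 22, 29]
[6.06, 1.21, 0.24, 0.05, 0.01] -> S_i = 6.06*0.20^i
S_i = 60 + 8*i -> [60, 68, 76, 84, 92]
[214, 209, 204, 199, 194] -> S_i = 214 + -5*i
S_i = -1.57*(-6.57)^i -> [-1.57, 10.31, -67.77, 445.24, -2925.24]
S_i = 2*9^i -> [2, 18, 162, 1458, 13122]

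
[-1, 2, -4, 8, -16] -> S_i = -1*-2^i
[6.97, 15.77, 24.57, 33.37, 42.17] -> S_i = 6.97 + 8.80*i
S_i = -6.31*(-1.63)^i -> [-6.31, 10.29, -16.77, 27.33, -44.54]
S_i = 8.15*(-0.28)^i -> [8.15, -2.28, 0.64, -0.18, 0.05]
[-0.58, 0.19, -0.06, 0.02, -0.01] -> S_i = -0.58*(-0.33)^i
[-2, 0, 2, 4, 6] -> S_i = -2 + 2*i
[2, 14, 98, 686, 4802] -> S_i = 2*7^i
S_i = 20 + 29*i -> [20, 49, 78, 107, 136]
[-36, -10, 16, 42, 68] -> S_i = -36 + 26*i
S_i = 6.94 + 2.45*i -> [6.94, 9.39, 11.84, 14.29, 16.74]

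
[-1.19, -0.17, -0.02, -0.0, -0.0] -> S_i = -1.19*0.14^i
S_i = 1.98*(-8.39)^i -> [1.98, -16.61, 139.38, -1169.37, 9810.99]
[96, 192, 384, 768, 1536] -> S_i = 96*2^i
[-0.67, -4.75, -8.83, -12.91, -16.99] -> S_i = -0.67 + -4.08*i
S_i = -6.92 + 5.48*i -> [-6.92, -1.44, 4.04, 9.52, 15.0]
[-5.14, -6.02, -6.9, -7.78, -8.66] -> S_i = -5.14 + -0.88*i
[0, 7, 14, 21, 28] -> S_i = 0 + 7*i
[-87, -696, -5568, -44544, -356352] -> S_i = -87*8^i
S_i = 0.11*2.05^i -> [0.11, 0.23, 0.46, 0.95, 1.94]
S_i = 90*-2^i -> [90, -180, 360, -720, 1440]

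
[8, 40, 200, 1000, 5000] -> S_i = 8*5^i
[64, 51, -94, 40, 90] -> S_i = Random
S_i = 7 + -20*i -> [7, -13, -33, -53, -73]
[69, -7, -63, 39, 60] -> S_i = Random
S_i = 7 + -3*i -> [7, 4, 1, -2, -5]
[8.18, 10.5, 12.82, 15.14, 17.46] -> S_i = 8.18 + 2.32*i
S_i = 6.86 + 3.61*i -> [6.86, 10.47, 14.08, 17.69, 21.3]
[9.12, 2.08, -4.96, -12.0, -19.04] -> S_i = 9.12 + -7.04*i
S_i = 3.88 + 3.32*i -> [3.88, 7.2, 10.52, 13.84, 17.16]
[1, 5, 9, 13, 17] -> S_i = 1 + 4*i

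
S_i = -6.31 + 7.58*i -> [-6.31, 1.27, 8.85, 16.43, 24.01]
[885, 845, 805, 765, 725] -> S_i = 885 + -40*i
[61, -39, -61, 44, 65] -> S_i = Random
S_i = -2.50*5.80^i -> [-2.5, -14.5, -84.1, -487.78, -2829.12]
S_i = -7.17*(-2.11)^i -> [-7.17, 15.13, -31.92, 67.35, -142.12]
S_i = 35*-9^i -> [35, -315, 2835, -25515, 229635]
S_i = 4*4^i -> [4, 16, 64, 256, 1024]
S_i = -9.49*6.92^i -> [-9.49, -65.67, -454.44, -3144.74, -21761.59]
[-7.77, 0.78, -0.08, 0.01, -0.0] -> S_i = -7.77*(-0.10)^i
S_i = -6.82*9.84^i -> [-6.82, -67.11, -660.35, -6497.85, -63938.84]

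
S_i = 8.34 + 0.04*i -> [8.34, 8.38, 8.42, 8.46, 8.5]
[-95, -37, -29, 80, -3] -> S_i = Random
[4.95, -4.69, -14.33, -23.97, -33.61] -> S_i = 4.95 + -9.64*i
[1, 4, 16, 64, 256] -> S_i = 1*4^i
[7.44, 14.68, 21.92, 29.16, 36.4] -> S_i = 7.44 + 7.24*i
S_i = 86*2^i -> [86, 172, 344, 688, 1376]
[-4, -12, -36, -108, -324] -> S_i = -4*3^i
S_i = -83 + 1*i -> [-83, -82, -81, -80, -79]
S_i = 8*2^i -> [8, 16, 32, 64, 128]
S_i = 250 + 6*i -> [250, 256, 262, 268, 274]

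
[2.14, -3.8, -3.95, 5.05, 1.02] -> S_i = Random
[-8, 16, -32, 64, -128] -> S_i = -8*-2^i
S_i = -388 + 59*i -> [-388, -329, -270, -211, -152]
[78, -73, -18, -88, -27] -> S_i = Random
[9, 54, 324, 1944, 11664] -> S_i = 9*6^i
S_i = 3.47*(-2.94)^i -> [3.47, -10.2, 29.99, -88.18, 259.25]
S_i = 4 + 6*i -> [4, 10, 16, 22, 28]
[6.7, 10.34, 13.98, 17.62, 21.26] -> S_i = 6.70 + 3.64*i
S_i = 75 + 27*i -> [75, 102, 129, 156, 183]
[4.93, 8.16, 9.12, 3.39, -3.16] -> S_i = Random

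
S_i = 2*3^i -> [2, 6, 18, 54, 162]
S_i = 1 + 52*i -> [1, 53, 105, 157, 209]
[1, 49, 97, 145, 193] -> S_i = 1 + 48*i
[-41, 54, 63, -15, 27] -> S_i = Random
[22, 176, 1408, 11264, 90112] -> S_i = 22*8^i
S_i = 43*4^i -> [43, 172, 688, 2752, 11008]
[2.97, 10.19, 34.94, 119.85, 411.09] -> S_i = 2.97*3.43^i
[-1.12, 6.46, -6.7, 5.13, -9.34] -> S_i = Random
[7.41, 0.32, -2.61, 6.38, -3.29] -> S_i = Random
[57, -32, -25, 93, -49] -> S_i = Random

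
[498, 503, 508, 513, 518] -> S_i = 498 + 5*i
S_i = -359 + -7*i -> [-359, -366, -373, -380, -387]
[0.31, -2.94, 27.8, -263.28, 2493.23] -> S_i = 0.31*(-9.47)^i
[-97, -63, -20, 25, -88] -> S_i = Random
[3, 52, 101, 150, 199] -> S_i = 3 + 49*i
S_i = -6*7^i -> [-6, -42, -294, -2058, -14406]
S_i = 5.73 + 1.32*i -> [5.73, 7.05, 8.37, 9.69, 11.01]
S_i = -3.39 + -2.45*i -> [-3.39, -5.84, -8.29, -10.74, -13.19]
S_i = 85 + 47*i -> [85, 132, 179, 226, 273]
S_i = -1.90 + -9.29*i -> [-1.9, -11.19, -20.48, -29.77, -39.06]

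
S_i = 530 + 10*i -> [530, 540, 550, 560, 570]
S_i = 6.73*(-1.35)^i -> [6.73, -9.09, 12.27, -16.56, 22.35]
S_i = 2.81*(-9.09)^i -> [2.81, -25.54, 232.18, -2110.56, 19185.0]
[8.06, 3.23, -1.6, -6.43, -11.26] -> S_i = 8.06 + -4.83*i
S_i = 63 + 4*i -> [63, 67, 71, 75, 79]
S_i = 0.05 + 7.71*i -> [0.05, 7.76, 15.47, 23.18, 30.89]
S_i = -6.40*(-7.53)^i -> [-6.4, 48.19, -362.89, 2732.53, -20575.95]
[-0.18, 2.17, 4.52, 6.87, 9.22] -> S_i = -0.18 + 2.35*i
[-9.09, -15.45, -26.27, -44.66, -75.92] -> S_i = -9.09*1.70^i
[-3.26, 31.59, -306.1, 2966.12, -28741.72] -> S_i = -3.26*(-9.69)^i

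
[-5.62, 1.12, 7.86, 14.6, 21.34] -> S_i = -5.62 + 6.74*i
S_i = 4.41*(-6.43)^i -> [4.41, -28.36, 182.33, -1172.39, 7538.46]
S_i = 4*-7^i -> [4, -28, 196, -1372, 9604]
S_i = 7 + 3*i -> [7, 10, 13, 16, 19]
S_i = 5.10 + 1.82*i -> [5.1, 6.92, 8.74, 10.56, 12.38]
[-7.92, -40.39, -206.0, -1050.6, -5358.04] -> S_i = -7.92*5.10^i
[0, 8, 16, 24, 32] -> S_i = 0 + 8*i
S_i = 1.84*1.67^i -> [1.84, 3.07, 5.13, 8.57, 14.31]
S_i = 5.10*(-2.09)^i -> [5.1, -10.66, 22.28, -46.56, 97.31]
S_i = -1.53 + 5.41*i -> [-1.53, 3.88, 9.29, 14.7, 20.11]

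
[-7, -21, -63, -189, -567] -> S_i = -7*3^i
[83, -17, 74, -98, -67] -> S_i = Random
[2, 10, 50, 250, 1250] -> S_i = 2*5^i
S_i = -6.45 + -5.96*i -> [-6.45, -12.41, -18.37, -24.33, -30.29]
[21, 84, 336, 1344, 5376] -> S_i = 21*4^i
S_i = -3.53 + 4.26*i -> [-3.53, 0.73, 4.99, 9.25, 13.51]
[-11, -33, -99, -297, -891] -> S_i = -11*3^i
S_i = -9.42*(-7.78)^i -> [-9.42, 73.29, -570.18, 4435.98, -34511.93]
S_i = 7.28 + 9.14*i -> [7.28, 16.42, 25.56, 34.7, 43.84]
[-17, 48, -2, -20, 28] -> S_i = Random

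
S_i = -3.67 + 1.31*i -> [-3.67, -2.36, -1.05, 0.26, 1.57]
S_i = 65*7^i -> [65, 455, 3185, 22295, 156065]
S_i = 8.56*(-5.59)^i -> [8.56, -47.85, 267.48, -1495.23, 8358.36]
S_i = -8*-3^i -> [-8, 24, -72, 216, -648]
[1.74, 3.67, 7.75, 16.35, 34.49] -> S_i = 1.74*2.11^i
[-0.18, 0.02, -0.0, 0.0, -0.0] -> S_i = -0.18*(-0.10)^i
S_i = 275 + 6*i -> [275, 281, 287, 293, 299]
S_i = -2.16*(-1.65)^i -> [-2.16, 3.56, -5.88, 9.7, -16.01]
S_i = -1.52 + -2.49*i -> [-1.52, -4.01, -6.5, -8.99, -11.48]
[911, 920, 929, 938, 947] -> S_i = 911 + 9*i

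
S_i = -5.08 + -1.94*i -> [-5.08, -7.02, -8.96, -10.9, -12.84]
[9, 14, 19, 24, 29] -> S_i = 9 + 5*i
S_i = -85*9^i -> [-85, -765, -6885, -61965, -557685]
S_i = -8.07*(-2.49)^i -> [-8.07, 20.09, -50.03, 124.59, -310.22]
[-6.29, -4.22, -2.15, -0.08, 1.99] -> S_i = -6.29 + 2.07*i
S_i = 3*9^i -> [3, 27, 243, 2187, 19683]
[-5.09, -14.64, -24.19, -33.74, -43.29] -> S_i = -5.09 + -9.55*i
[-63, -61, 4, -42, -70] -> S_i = Random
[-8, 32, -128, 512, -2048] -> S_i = -8*-4^i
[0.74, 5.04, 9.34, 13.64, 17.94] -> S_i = 0.74 + 4.30*i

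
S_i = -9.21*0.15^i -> [-9.21, -1.38, -0.21, -0.03, -0.0]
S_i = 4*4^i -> [4, 16, 64, 256, 1024]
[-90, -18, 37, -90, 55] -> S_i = Random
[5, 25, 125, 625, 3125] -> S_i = 5*5^i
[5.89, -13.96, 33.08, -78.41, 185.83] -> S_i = 5.89*(-2.37)^i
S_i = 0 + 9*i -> [0, 9, 18, 27, 36]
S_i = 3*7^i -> [3, 21, 147, 1029, 7203]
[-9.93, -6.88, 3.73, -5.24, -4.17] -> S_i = Random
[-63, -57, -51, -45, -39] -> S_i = -63 + 6*i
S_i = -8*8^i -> [-8, -64, -512, -4096, -32768]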